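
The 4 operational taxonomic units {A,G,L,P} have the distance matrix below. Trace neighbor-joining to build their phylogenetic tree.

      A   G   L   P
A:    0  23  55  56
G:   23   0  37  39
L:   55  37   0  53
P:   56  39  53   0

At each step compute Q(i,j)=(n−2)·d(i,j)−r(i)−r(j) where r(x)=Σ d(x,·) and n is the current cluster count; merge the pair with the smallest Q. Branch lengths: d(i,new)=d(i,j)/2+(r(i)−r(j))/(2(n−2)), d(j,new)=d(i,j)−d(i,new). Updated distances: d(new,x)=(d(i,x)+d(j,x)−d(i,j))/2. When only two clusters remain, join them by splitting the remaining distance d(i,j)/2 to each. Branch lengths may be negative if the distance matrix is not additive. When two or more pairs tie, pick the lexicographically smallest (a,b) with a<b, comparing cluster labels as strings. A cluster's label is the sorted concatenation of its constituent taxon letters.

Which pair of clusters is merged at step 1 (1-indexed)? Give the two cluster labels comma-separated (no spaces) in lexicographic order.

A,G

1. join A+G (d=23, Q=-187) ⇒ AG; edges |A|=81/4, |G|=11/4
  updated: d(AG,L)=69/2, d(AG,P)=36
2. join AG+L (d=69/2, Q=-247/2) ⇒ AGL; edges |AG|=35/4, |L|=103/4
  updated: d(AGL,P)=109/4
3. join AGL+P (d=109/4) ⇒ AGLP; edges |AGL|=109/8, |P|=109/8
final tree: (((A:81/4,G:11/4):35/4,L:103/4):109/8,P:109/8)
total length: 339/4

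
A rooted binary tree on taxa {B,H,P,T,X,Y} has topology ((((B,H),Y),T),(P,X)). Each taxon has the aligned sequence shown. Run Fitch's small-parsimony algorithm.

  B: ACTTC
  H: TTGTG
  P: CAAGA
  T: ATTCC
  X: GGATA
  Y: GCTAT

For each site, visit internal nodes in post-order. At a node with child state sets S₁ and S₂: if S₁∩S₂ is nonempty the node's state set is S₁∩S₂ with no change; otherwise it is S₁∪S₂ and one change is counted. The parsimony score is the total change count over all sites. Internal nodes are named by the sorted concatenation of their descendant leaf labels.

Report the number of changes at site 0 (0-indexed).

4

[col 0] BH: children B:{A}, H:{T} ∪→ {A,T}; cost 1
[col 0] BHY: children BH:{A,T}, Y:{G} ∪→ {A,G,T}; cost 1
[col 0] BHTY: children BHY:{A,G,T}, T:{A} ∩→ {A}; cost 0
[col 0] PX: children P:{C}, X:{G} ∪→ {C,G}; cost 1
[col 0] BHPTXY: children BHTY:{A}, PX:{C,G} ∪→ {A,C,G}; cost 1
[col 1] BH: children B:{C}, H:{T} ∪→ {C,T}; cost 1
[col 1] BHY: children BH:{C,T}, Y:{C} ∩→ {C}; cost 0
[col 1] BHTY: children BHY:{C}, T:{T} ∪→ {C,T}; cost 1
[col 1] PX: children P:{A}, X:{G} ∪→ {A,G}; cost 1
[col 1] BHPTXY: children BHTY:{C,T}, PX:{A,G} ∪→ {A,C,G,T}; cost 1
[col 2] BH: children B:{T}, H:{G} ∪→ {G,T}; cost 1
[col 2] BHY: children BH:{G,T}, Y:{T} ∩→ {T}; cost 0
[col 2] BHTY: children BHY:{T}, T:{T} ∩→ {T}; cost 0
[col 2] PX: children P:{A}, X:{A} ∩→ {A}; cost 0
[col 2] BHPTXY: children BHTY:{T}, PX:{A} ∪→ {A,T}; cost 1
[col 3] BH: children B:{T}, H:{T} ∩→ {T}; cost 0
[col 3] BHY: children BH:{T}, Y:{A} ∪→ {A,T}; cost 1
[col 3] BHTY: children BHY:{A,T}, T:{C} ∪→ {A,C,T}; cost 1
[col 3] PX: children P:{G}, X:{T} ∪→ {G,T}; cost 1
[col 3] BHPTXY: children BHTY:{A,C,T}, PX:{G,T} ∩→ {T}; cost 0
[col 4] BH: children B:{C}, H:{G} ∪→ {C,G}; cost 1
[col 4] BHY: children BH:{C,G}, Y:{T} ∪→ {C,G,T}; cost 1
[col 4] BHTY: children BHY:{C,G,T}, T:{C} ∩→ {C}; cost 0
[col 4] PX: children P:{A}, X:{A} ∩→ {A}; cost 0
[col 4] BHPTXY: children BHTY:{C}, PX:{A} ∪→ {A,C}; cost 1
per-site changes: [4, 4, 2, 3, 3]; total = 16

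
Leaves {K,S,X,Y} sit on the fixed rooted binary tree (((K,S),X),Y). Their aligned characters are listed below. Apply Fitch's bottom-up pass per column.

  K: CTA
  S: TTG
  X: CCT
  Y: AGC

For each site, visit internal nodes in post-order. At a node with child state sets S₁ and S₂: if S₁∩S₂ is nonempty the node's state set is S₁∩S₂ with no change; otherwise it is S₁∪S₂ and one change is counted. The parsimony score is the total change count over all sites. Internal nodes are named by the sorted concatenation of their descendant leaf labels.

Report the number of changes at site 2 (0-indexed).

[col 0] KS: children K:{C}, S:{T} ∪→ {C,T}; cost 1
[col 0] KSX: children KS:{C,T}, X:{C} ∩→ {C}; cost 0
[col 0] KSXY: children KSX:{C}, Y:{A} ∪→ {A,C}; cost 1
[col 1] KS: children K:{T}, S:{T} ∩→ {T}; cost 0
[col 1] KSX: children KS:{T}, X:{C} ∪→ {C,T}; cost 1
[col 1] KSXY: children KSX:{C,T}, Y:{G} ∪→ {C,G,T}; cost 1
[col 2] KS: children K:{A}, S:{G} ∪→ {A,G}; cost 1
[col 2] KSX: children KS:{A,G}, X:{T} ∪→ {A,G,T}; cost 1
[col 2] KSXY: children KSX:{A,G,T}, Y:{C} ∪→ {A,C,G,T}; cost 1
per-site changes: [2, 2, 3]; total = 7

3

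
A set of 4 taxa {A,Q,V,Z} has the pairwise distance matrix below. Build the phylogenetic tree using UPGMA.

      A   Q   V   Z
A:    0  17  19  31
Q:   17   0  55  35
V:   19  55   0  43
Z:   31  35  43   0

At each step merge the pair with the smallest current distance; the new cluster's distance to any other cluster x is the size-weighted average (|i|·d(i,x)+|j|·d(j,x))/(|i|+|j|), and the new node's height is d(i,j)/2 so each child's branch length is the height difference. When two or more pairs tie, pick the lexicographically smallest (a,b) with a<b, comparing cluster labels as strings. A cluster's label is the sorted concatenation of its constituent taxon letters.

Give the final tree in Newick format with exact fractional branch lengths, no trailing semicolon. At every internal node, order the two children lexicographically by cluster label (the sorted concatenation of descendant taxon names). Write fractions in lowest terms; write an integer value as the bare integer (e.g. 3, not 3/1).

(((A:17/2,Q:17/2):8,Z:33/2):3,V:39/2)

step 1: merge (A,Q) at d=17; branch lengths A→17/2, Q→17/2; new cluster AQ
  updated: d(AQ,V)=37, d(AQ,Z)=33
step 2: merge (AQ,Z) at d=33; branch lengths AQ→8, Z→33/2; new cluster AQZ
  updated: d(AQZ,V)=39
step 3: merge (AQZ,V) at d=39; branch lengths AQZ→3, V→39/2; new cluster AQVZ
final tree: (((A:17/2,Q:17/2):8,Z:33/2):3,V:39/2)
total length: 64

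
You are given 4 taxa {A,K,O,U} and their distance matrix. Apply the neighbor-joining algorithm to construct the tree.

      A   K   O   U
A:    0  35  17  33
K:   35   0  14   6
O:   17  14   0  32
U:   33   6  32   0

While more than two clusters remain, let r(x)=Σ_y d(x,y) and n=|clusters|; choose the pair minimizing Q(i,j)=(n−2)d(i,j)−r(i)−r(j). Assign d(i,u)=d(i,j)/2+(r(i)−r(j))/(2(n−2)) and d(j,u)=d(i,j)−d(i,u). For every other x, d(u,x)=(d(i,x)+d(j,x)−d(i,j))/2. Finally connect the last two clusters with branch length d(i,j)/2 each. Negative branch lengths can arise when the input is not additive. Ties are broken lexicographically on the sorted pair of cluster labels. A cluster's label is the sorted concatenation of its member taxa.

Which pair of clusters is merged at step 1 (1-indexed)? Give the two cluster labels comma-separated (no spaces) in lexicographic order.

A,O

iteration 1: select A,O (d=17, Q=-114); attach at lengths (14, 3); label the merged cluster AO
  updated: d(AO,K)=16, d(AO,U)=24
iteration 2: select AO,K (d=16, Q=-46); attach at lengths (17, -1); label the merged cluster AKO
  updated: d(AKO,U)=7
iteration 3: select AKO,U (d=7); attach at lengths (7/2, 7/2); label the merged cluster AKOU
final tree: (((A:14,O:3):17,K:-1):7/2,U:7/2)
total length: 40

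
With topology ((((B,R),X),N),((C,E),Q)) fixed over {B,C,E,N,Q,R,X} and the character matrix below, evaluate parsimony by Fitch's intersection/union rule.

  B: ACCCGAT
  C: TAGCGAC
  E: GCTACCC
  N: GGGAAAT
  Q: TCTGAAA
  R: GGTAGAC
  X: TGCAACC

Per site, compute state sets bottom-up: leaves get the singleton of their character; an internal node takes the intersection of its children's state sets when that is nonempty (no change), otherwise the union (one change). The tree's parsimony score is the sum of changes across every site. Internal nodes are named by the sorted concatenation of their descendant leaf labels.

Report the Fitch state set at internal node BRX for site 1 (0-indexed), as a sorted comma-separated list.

[col 0] BR: children B:{A}, R:{G} ∪→ {A,G}; cost 1
[col 0] BRX: children BR:{A,G}, X:{T} ∪→ {A,G,T}; cost 1
[col 0] BNRX: children BRX:{A,G,T}, N:{G} ∩→ {G}; cost 0
[col 0] CE: children C:{T}, E:{G} ∪→ {G,T}; cost 1
[col 0] CEQ: children CE:{G,T}, Q:{T} ∩→ {T}; cost 0
[col 0] BCENQRX: children BNRX:{G}, CEQ:{T} ∪→ {G,T}; cost 1
[col 1] BR: children B:{C}, R:{G} ∪→ {C,G}; cost 1
[col 1] BRX: children BR:{C,G}, X:{G} ∩→ {G}; cost 0
[col 1] BNRX: children BRX:{G}, N:{G} ∩→ {G}; cost 0
[col 1] CE: children C:{A}, E:{C} ∪→ {A,C}; cost 1
[col 1] CEQ: children CE:{A,C}, Q:{C} ∩→ {C}; cost 0
[col 1] BCENQRX: children BNRX:{G}, CEQ:{C} ∪→ {C,G}; cost 1
[col 2] BR: children B:{C}, R:{T} ∪→ {C,T}; cost 1
[col 2] BRX: children BR:{C,T}, X:{C} ∩→ {C}; cost 0
[col 2] BNRX: children BRX:{C}, N:{G} ∪→ {C,G}; cost 1
[col 2] CE: children C:{G}, E:{T} ∪→ {G,T}; cost 1
[col 2] CEQ: children CE:{G,T}, Q:{T} ∩→ {T}; cost 0
[col 2] BCENQRX: children BNRX:{C,G}, CEQ:{T} ∪→ {C,G,T}; cost 1
[col 3] BR: children B:{C}, R:{A} ∪→ {A,C}; cost 1
[col 3] BRX: children BR:{A,C}, X:{A} ∩→ {A}; cost 0
[col 3] BNRX: children BRX:{A}, N:{A} ∩→ {A}; cost 0
[col 3] CE: children C:{C}, E:{A} ∪→ {A,C}; cost 1
[col 3] CEQ: children CE:{A,C}, Q:{G} ∪→ {A,C,G}; cost 1
[col 3] BCENQRX: children BNRX:{A}, CEQ:{A,C,G} ∩→ {A}; cost 0
[col 4] BR: children B:{G}, R:{G} ∩→ {G}; cost 0
[col 4] BRX: children BR:{G}, X:{A} ∪→ {A,G}; cost 1
[col 4] BNRX: children BRX:{A,G}, N:{A} ∩→ {A}; cost 0
[col 4] CE: children C:{G}, E:{C} ∪→ {C,G}; cost 1
[col 4] CEQ: children CE:{C,G}, Q:{A} ∪→ {A,C,G}; cost 1
[col 4] BCENQRX: children BNRX:{A}, CEQ:{A,C,G} ∩→ {A}; cost 0
[col 5] BR: children B:{A}, R:{A} ∩→ {A}; cost 0
[col 5] BRX: children BR:{A}, X:{C} ∪→ {A,C}; cost 1
[col 5] BNRX: children BRX:{A,C}, N:{A} ∩→ {A}; cost 0
[col 5] CE: children C:{A}, E:{C} ∪→ {A,C}; cost 1
[col 5] CEQ: children CE:{A,C}, Q:{A} ∩→ {A}; cost 0
[col 5] BCENQRX: children BNRX:{A}, CEQ:{A} ∩→ {A}; cost 0
[col 6] BR: children B:{T}, R:{C} ∪→ {C,T}; cost 1
[col 6] BRX: children BR:{C,T}, X:{C} ∩→ {C}; cost 0
[col 6] BNRX: children BRX:{C}, N:{T} ∪→ {C,T}; cost 1
[col 6] CE: children C:{C}, E:{C} ∩→ {C}; cost 0
[col 6] CEQ: children CE:{C}, Q:{A} ∪→ {A,C}; cost 1
[col 6] BCENQRX: children BNRX:{C,T}, CEQ:{A,C} ∩→ {C}; cost 0
per-site changes: [4, 3, 4, 3, 3, 2, 3]; total = 22

G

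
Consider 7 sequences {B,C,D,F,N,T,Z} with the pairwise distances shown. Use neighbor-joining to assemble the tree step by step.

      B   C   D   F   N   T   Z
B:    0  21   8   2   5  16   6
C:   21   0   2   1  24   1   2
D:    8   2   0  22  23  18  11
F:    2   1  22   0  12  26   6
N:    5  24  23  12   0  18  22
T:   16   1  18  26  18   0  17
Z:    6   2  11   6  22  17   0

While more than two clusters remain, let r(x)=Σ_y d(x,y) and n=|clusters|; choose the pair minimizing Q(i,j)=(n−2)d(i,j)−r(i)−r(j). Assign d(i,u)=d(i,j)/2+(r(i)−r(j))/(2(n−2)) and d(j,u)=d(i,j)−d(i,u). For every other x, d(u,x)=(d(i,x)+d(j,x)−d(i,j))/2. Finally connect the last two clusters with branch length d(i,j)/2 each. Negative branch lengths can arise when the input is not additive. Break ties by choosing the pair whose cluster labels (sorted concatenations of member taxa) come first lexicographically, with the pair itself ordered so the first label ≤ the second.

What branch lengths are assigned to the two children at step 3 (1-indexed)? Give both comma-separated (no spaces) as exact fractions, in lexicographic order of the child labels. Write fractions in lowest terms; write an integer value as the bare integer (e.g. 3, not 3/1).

79/24,47/24

step 1: merge (C,T) at d=1, Q=-142; branch lengths C→-4, T→5; new cluster CT
  updated: d(B,CT)=18, d(CT,D)=19/2, d(CT,F)=13, d(CT,N)=41/2, d(CT,Z)=9
step 2: merge (CT,D) at d=19/2, Q=-211/2; branch lengths CT→69/16, D→83/16; new cluster CDT
  updated: d(B,CDT)=33/4, d(CDT,F)=51/4, d(CDT,N)=17, d(CDT,Z)=21/4
step 3: merge (CDT,Z) at d=21/4, Q=-267/4; branch lengths CDT→79/24, Z→47/24; new cluster CDTZ
  updated: d(B,CDTZ)=9/2, d(CDTZ,F)=27/4, d(CDTZ,N)=135/8
step 4: merge (B,N) at d=5, Q=-283/8; branch lengths B→-99/32, N→259/32; new cluster BN
  updated: d(BN,CDTZ)=131/16, d(BN,F)=9/2
step 5: merge (BN,CDTZ) at d=131/16, Q=-311/16; branch lengths BN→95/32, CDTZ→167/32; new cluster BCDNTZ
  updated: d(BCDNTZ,F)=49/32
step 6: merge (BCDNTZ,F) at d=49/32; branch lengths BCDNTZ→49/64, F→49/64; new cluster BCDFNTZ
final tree: (((B:-99/32,N:259/32):95/32,(((C:-4,T:5):69/16,D:83/16):79/24,Z:47/24):167/32):49/64,F:49/64)
total length: 975/32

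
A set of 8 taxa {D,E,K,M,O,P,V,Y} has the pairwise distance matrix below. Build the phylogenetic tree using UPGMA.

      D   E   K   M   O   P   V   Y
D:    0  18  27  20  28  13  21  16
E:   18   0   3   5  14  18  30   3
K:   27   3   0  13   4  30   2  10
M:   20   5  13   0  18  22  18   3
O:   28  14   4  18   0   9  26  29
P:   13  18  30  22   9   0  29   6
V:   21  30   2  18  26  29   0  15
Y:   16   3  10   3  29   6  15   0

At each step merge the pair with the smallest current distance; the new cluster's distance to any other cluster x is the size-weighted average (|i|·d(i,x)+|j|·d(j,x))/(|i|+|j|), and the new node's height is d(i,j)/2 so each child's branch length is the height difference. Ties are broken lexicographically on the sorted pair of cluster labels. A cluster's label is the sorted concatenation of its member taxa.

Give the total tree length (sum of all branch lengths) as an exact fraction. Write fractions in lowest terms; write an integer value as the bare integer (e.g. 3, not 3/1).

19591/420

iteration 1: select K,V (d=2); attach at lengths (1, 1); label the merged cluster KV
  updated: d(D,KV)=24, d(E,KV)=33/2, d(KV,M)=31/2, d(KV,O)=15, d(KV,P)=59/2, d(KV,Y)=25/2
iteration 2: select E,Y (d=3); attach at lengths (3/2, 3/2); label the merged cluster EY
  updated: d(D,EY)=17, d(EY,KV)=29/2, d(EY,M)=4, d(EY,O)=43/2, d(EY,P)=12
iteration 3: select EY,M (d=4); attach at lengths (1/2, 2); label the merged cluster EMY
  updated: d(D,EMY)=18, d(EMY,KV)=89/6, d(EMY,O)=61/3, d(EMY,P)=46/3
iteration 4: select O,P (d=9); attach at lengths (9/2, 9/2); label the merged cluster OP
  updated: d(D,OP)=41/2, d(EMY,OP)=107/6, d(KV,OP)=89/4
iteration 5: select EMY,KV (d=89/6); attach at lengths (65/12, 77/12); label the merged cluster EKMVY
  updated: d(D,EKMVY)=102/5, d(EKMVY,OP)=98/5
iteration 6: select EKMVY,OP (d=98/5); attach at lengths (143/60, 53/10); label the merged cluster EKMOPVY
  updated: d(D,EKMOPVY)=143/7
iteration 7: select D,EKMOPVY (d=143/7); attach at lengths (143/14, 29/70); label the merged cluster DEKMOPVY
final tree: (D:143/14,((((E:3/2,Y:3/2):1/2,M:2):65/12,(K:1,V:1):77/12):143/60,(O:9/2,P:9/2):53/10):29/70)
total length: 19591/420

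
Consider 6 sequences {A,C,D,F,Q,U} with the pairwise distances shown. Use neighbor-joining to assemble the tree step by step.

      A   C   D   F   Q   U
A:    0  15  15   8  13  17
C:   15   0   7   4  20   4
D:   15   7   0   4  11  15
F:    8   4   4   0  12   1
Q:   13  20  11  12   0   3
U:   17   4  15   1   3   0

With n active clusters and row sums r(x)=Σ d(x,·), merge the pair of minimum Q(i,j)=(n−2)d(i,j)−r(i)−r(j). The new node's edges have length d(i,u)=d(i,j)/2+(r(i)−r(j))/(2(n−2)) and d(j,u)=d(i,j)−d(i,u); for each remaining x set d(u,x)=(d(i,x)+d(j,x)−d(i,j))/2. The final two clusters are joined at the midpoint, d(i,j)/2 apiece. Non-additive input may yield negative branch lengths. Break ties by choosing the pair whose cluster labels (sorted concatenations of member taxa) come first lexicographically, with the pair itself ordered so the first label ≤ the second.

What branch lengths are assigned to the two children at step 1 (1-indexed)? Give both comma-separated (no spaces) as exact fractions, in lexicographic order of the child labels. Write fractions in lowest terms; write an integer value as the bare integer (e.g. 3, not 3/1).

iteration 1: select Q,U (d=3, Q=-87); attach at lengths (31/8, -7/8); label the merged cluster QU
  updated: d(A,QU)=27/2, d(C,QU)=21/2, d(D,QU)=23/2, d(F,QU)=5
iteration 2: select C,D (d=7, Q=-53); attach at lengths (10/3, 11/3); label the merged cluster CD
  updated: d(A,CD)=23/2, d(CD,F)=1/2, d(CD,QU)=15/2
iteration 3: select A,QU (d=27/2, Q=-32); attach at lengths (17/2, 5); label the merged cluster AQU
  updated: d(AQU,CD)=11/4, d(AQU,F)=-1/4
iteration 4: select AQU,CD (d=11/4, Q=-3); attach at lengths (1, 7/4); label the merged cluster ACDQU
  updated: d(ACDQU,F)=-5/4
iteration 5: select ACDQU,F (d=-5/4); attach at lengths (-5/8, -5/8); label the merged cluster ACDFQU
final tree: (((A:17/2,(Q:31/8,U:-7/8):5):1,(C:10/3,D:11/3):7/4):-5/8,F:-5/8)
total length: 25

31/8,-7/8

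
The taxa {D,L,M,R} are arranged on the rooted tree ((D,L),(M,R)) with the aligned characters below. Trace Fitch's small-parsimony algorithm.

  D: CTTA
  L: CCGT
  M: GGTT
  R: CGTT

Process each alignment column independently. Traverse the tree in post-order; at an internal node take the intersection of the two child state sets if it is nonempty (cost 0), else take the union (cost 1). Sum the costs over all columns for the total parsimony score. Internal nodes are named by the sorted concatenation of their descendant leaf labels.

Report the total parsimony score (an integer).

DL@0: {C} ∩ {C} = {C} (intersection, +0)
MR@0: {G} ∪ {C} = {C,G} (union, +1)
DLMR@0: {C} ∩ {C,G} = {C} (intersection, +0)
DL@1: {T} ∪ {C} = {C,T} (union, +1)
MR@1: {G} ∩ {G} = {G} (intersection, +0)
DLMR@1: {C,T} ∪ {G} = {C,G,T} (union, +1)
DL@2: {T} ∪ {G} = {G,T} (union, +1)
MR@2: {T} ∩ {T} = {T} (intersection, +0)
DLMR@2: {G,T} ∩ {T} = {T} (intersection, +0)
DL@3: {A} ∪ {T} = {A,T} (union, +1)
MR@3: {T} ∩ {T} = {T} (intersection, +0)
DLMR@3: {A,T} ∩ {T} = {T} (intersection, +0)
per-site changes: [1, 2, 1, 1]; total = 5

5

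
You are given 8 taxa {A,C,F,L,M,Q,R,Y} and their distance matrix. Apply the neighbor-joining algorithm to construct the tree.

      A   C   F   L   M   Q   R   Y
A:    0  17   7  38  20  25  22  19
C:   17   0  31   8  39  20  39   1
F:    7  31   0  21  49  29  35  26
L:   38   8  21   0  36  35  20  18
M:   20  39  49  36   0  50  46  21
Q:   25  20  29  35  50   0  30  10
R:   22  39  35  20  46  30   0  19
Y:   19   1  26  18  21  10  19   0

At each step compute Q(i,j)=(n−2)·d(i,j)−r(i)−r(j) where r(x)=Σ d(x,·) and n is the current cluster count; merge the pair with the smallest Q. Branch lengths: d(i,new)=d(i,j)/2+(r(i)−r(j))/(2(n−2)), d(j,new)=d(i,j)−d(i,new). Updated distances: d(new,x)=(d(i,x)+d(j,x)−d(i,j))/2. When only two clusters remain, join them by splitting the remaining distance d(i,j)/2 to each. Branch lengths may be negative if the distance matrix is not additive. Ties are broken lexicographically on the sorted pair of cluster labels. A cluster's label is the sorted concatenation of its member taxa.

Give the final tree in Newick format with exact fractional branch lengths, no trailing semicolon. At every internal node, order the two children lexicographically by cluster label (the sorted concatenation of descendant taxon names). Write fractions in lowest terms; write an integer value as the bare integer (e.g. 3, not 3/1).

(((((A:-2/3,F:23/3):241/32,M:751/32):55/16,R:265/16):19/16,(C:49/20,L:111/20):7):5/4,(Q:101/8,Y:-21/8):5/4)

step 1: merge (A,F) at d=7, Q=-304; branch lengths A→-2/3, F→23/3; new cluster AF
  updated: d(AF,C)=41/2, d(AF,L)=26, d(AF,M)=31, d(AF,Q)=47/2, d(AF,R)=25, d(AF,Y)=19
step 2: merge (C,L) at d=8, Q=-461/2; branch lengths C→49/20, L→111/20; new cluster CL
  updated: d(AF,CL)=77/4, d(CL,M)=67/2, d(CL,Q)=47/2, d(CL,R)=51/2, d(CL,Y)=11/2
step 3: merge (AF,M) at d=31, Q=-701/4; branch lengths AF→241/32, M→751/32; new cluster AFM
  updated: d(AFM,CL)=87/8, d(AFM,Q)=85/4, d(AFM,R)=20, d(AFM,Y)=9/2
step 4: merge (Q,Y) at d=10, Q=-375/4; branch lengths Q→101/8, Y→-21/8; new cluster QY
  updated: d(AFM,QY)=63/8, d(CL,QY)=19/2, d(QY,R)=39/2
step 5: merge (AFM,R) at d=20, Q=-255/4; branch lengths AFM→55/16, R→265/16; new cluster AFMR
  updated: d(AFMR,CL)=131/16, d(AFMR,QY)=59/16
step 6: merge (AFMR,CL) at d=131/16, Q=-171/8; branch lengths AFMR→19/16, CL→7; new cluster ACFLMR
  updated: d(ACFLMR,QY)=5/2
step 7: merge (ACFLMR,QY) at d=5/2; branch lengths ACFLMR→5/4, QY→5/4; new cluster ACFLMQRY
final tree: (((((A:-2/3,F:23/3):241/32,M:751/32):55/16,R:265/16):19/16,(C:49/20,L:111/20):7):5/4,(Q:101/8,Y:-21/8):5/4)
total length: 1387/16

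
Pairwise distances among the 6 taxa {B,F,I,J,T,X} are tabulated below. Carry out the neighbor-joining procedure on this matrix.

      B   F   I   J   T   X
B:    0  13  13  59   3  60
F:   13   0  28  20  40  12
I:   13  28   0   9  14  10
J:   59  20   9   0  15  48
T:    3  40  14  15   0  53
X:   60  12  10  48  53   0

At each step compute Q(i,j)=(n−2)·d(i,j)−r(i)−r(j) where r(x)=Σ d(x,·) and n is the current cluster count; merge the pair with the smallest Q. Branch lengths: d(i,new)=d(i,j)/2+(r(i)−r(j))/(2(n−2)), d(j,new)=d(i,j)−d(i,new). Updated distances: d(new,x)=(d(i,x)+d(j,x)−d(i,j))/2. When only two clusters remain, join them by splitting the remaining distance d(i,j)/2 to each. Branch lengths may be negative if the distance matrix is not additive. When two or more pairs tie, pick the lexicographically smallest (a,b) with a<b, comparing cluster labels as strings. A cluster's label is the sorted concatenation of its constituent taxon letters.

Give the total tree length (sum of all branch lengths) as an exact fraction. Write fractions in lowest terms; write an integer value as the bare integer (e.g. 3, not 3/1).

463/8

iteration 1: select B,T (d=3, Q=-261); attach at lengths (35/8, -11/8); label the merged cluster BT
  updated: d(BT,F)=25, d(BT,I)=12, d(BT,J)=71/2, d(BT,X)=55
iteration 2: select F,X (d=12, Q=-174); attach at lengths (-2/3, 38/3); label the merged cluster FX
  updated: d(BT,FX)=34, d(FX,I)=13, d(FX,J)=28
iteration 3: select BT,I (d=12, Q=-183/2); attach at lengths (143/8, -47/8); label the merged cluster BIT
  updated: d(BIT,FX)=35/2, d(BIT,J)=65/4
iteration 4: select BIT,FX (d=35/2, Q=-247/4); attach at lengths (23/8, 117/8); label the merged cluster BFITX
  updated: d(BFITX,J)=107/8
iteration 5: select BFITX,J (d=107/8); attach at lengths (107/16, 107/16); label the merged cluster BFIJTX
final tree: ((((B:35/8,T:-11/8):143/8,I:-47/8):23/8,(F:-2/3,X:38/3):117/8):107/16,J:107/16)
total length: 463/8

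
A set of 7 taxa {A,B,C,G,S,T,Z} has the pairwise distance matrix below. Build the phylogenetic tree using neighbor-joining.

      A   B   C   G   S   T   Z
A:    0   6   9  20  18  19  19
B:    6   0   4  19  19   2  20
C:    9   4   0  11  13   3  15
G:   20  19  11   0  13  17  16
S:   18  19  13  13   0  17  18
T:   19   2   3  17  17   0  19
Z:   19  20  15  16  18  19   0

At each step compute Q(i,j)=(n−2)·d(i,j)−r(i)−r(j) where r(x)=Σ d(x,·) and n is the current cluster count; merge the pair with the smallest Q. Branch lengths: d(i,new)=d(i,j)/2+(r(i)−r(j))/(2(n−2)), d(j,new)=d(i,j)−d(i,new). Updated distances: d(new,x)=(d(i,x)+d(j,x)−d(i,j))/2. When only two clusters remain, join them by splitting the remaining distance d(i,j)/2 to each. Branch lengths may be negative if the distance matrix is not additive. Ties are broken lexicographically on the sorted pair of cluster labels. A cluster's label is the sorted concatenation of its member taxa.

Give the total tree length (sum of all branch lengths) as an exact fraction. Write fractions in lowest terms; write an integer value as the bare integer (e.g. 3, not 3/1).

1. join B+T (d=2, Q=-137) ⇒ BT; edges |B|=3/10, |T|=17/10
  updated: d(A,BT)=23/2, d(BT,C)=5/2, d(BT,G)=17, d(BT,S)=17, d(BT,Z)=37/2
2. join BT+C (d=5/2, Q=-107) ⇒ BCT; edges |BT|=13/4, |C|=-3/4
  updated: d(A,BCT)=9, d(BCT,G)=51/4, d(BCT,S)=55/4, d(BCT,Z)=31/2
3. join A+BCT (d=9, Q=-90) ⇒ ABCT; edges |A|=7, |BCT|=2
  updated: d(ABCT,G)=95/8, d(ABCT,S)=91/8, d(ABCT,Z)=51/4
4. join ABCT+Z (d=51/4, Q=-229/4) ⇒ ABCTZ; edges |ABCT|=59/16, |Z|=145/16
  updated: d(ABCTZ,G)=121/16, d(ABCTZ,S)=133/16
5. join ABCTZ+G (d=121/16, Q=-231/8) ⇒ ABCGTZ; edges |ABCTZ|=23/16, |G|=49/8
  updated: d(ABCGTZ,S)=55/8
6. join ABCGTZ+S (d=55/8) ⇒ ABCGSTZ; edges |ABCGTZ|=55/16, |S|=55/16
final tree: ((((A:7,((B:3/10,T:17/10):13/4,C:-3/4):2):59/16,Z:145/16):23/16,G:49/8):55/16,S:55/16)
total length: 651/16

651/16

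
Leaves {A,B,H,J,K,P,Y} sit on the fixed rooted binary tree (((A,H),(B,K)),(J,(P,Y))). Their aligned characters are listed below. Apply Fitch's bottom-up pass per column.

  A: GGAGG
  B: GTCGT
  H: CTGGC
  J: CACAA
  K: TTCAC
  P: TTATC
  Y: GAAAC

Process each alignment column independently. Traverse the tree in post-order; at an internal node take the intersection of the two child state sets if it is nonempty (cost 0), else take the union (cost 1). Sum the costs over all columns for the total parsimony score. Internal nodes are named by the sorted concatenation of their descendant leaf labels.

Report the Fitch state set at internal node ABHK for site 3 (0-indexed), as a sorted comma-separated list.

G

[col 0] AH: children A:{G}, H:{C} ∪→ {C,G}; cost 1
[col 0] BK: children B:{G}, K:{T} ∪→ {G,T}; cost 1
[col 0] ABHK: children AH:{C,G}, BK:{G,T} ∩→ {G}; cost 0
[col 0] PY: children P:{T}, Y:{G} ∪→ {G,T}; cost 1
[col 0] JPY: children J:{C}, PY:{G,T} ∪→ {C,G,T}; cost 1
[col 0] ABHJKPY: children ABHK:{G}, JPY:{C,G,T} ∩→ {G}; cost 0
[col 1] AH: children A:{G}, H:{T} ∪→ {G,T}; cost 1
[col 1] BK: children B:{T}, K:{T} ∩→ {T}; cost 0
[col 1] ABHK: children AH:{G,T}, BK:{T} ∩→ {T}; cost 0
[col 1] PY: children P:{T}, Y:{A} ∪→ {A,T}; cost 1
[col 1] JPY: children J:{A}, PY:{A,T} ∩→ {A}; cost 0
[col 1] ABHJKPY: children ABHK:{T}, JPY:{A} ∪→ {A,T}; cost 1
[col 2] AH: children A:{A}, H:{G} ∪→ {A,G}; cost 1
[col 2] BK: children B:{C}, K:{C} ∩→ {C}; cost 0
[col 2] ABHK: children AH:{A,G}, BK:{C} ∪→ {A,C,G}; cost 1
[col 2] PY: children P:{A}, Y:{A} ∩→ {A}; cost 0
[col 2] JPY: children J:{C}, PY:{A} ∪→ {A,C}; cost 1
[col 2] ABHJKPY: children ABHK:{A,C,G}, JPY:{A,C} ∩→ {A,C}; cost 0
[col 3] AH: children A:{G}, H:{G} ∩→ {G}; cost 0
[col 3] BK: children B:{G}, K:{A} ∪→ {A,G}; cost 1
[col 3] ABHK: children AH:{G}, BK:{A,G} ∩→ {G}; cost 0
[col 3] PY: children P:{T}, Y:{A} ∪→ {A,T}; cost 1
[col 3] JPY: children J:{A}, PY:{A,T} ∩→ {A}; cost 0
[col 3] ABHJKPY: children ABHK:{G}, JPY:{A} ∪→ {A,G}; cost 1
[col 4] AH: children A:{G}, H:{C} ∪→ {C,G}; cost 1
[col 4] BK: children B:{T}, K:{C} ∪→ {C,T}; cost 1
[col 4] ABHK: children AH:{C,G}, BK:{C,T} ∩→ {C}; cost 0
[col 4] PY: children P:{C}, Y:{C} ∩→ {C}; cost 0
[col 4] JPY: children J:{A}, PY:{C} ∪→ {A,C}; cost 1
[col 4] ABHJKPY: children ABHK:{C}, JPY:{A,C} ∩→ {C}; cost 0
per-site changes: [4, 3, 3, 3, 3]; total = 16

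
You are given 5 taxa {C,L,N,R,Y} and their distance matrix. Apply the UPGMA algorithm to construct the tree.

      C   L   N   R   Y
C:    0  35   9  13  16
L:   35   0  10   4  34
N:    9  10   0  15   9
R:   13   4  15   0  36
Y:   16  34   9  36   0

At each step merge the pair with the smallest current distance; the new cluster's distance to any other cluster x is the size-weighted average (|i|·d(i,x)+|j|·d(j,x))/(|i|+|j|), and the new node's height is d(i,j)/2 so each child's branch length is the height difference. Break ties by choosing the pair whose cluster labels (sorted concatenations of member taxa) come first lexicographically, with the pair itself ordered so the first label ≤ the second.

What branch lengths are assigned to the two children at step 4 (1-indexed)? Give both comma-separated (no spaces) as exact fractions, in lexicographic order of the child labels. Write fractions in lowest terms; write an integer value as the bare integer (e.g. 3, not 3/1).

17/3,119/12

step 1: merge (L,R) at d=4; branch lengths L→2, R→2; new cluster LR
  updated: d(C,LR)=24, d(LR,N)=25/2, d(LR,Y)=35
step 2: merge (C,N) at d=9; branch lengths C→9/2, N→9/2; new cluster CN
  updated: d(CN,LR)=73/4, d(CN,Y)=25/2
step 3: merge (CN,Y) at d=25/2; branch lengths CN→7/4, Y→25/4; new cluster CNY
  updated: d(CNY,LR)=143/6
step 4: merge (CNY,LR) at d=143/6; branch lengths CNY→17/3, LR→119/12; new cluster CLNRY
final tree: (((C:9/2,N:9/2):7/4,Y:25/4):17/3,(L:2,R:2):119/12)
total length: 439/12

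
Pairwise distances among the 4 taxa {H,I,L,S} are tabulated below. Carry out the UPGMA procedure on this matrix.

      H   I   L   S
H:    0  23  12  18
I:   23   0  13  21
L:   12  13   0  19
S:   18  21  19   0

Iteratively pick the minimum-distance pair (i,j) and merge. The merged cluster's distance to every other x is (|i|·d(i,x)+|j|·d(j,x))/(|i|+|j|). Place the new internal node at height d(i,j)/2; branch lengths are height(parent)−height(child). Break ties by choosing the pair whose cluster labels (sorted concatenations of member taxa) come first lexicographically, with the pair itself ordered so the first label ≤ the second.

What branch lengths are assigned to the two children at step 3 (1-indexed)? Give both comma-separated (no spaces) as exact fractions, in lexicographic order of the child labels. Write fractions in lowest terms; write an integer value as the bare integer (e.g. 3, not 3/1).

2/3,29/3

1. join H+L (d=12) ⇒ HL; edges |H|=6, |L|=6
  updated: d(HL,I)=18, d(HL,S)=37/2
2. join HL+I (d=18) ⇒ HIL; edges |HL|=3, |I|=9
  updated: d(HIL,S)=58/3
3. join HIL+S (d=58/3) ⇒ HILS; edges |HIL|=2/3, |S|=29/3
final tree: (((H:6,L:6):3,I:9):2/3,S:29/3)
total length: 103/3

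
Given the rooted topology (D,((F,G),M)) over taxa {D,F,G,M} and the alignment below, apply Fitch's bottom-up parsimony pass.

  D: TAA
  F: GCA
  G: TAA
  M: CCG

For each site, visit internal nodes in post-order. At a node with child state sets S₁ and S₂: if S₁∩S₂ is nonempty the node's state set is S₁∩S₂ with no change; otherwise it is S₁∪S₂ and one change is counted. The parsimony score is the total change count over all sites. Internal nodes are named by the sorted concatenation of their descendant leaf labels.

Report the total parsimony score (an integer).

[col 0] FG: children F:{G}, G:{T} ∪→ {G,T}; cost 1
[col 0] FGM: children FG:{G,T}, M:{C} ∪→ {C,G,T}; cost 1
[col 0] DFGM: children D:{T}, FGM:{C,G,T} ∩→ {T}; cost 0
[col 1] FG: children F:{C}, G:{A} ∪→ {A,C}; cost 1
[col 1] FGM: children FG:{A,C}, M:{C} ∩→ {C}; cost 0
[col 1] DFGM: children D:{A}, FGM:{C} ∪→ {A,C}; cost 1
[col 2] FG: children F:{A}, G:{A} ∩→ {A}; cost 0
[col 2] FGM: children FG:{A}, M:{G} ∪→ {A,G}; cost 1
[col 2] DFGM: children D:{A}, FGM:{A,G} ∩→ {A}; cost 0
per-site changes: [2, 2, 1]; total = 5

5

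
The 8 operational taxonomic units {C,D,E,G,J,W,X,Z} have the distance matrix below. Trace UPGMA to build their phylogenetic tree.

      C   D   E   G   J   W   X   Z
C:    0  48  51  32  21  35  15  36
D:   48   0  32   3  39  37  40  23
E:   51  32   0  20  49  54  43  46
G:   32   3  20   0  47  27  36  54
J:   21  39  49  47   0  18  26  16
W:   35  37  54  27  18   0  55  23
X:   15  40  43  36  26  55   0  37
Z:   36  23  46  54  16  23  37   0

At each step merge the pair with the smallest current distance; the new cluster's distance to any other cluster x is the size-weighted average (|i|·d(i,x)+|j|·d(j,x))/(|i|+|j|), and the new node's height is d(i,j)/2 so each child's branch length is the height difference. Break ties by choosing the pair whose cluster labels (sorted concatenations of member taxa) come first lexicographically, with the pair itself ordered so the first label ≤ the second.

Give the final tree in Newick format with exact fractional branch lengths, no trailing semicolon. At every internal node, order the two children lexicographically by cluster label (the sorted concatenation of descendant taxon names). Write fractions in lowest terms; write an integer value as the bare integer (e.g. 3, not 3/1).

iteration 1: select D,G (d=3); attach at lengths (3/2, 3/2); label the merged cluster DG
  updated: d(C,DG)=40, d(DG,E)=26, d(DG,J)=43, d(DG,W)=32, d(DG,X)=38, d(DG,Z)=77/2
iteration 2: select C,X (d=15); attach at lengths (15/2, 15/2); label the merged cluster CX
  updated: d(CX,DG)=39, d(CX,E)=47, d(CX,J)=47/2, d(CX,W)=45, d(CX,Z)=73/2
iteration 3: select J,Z (d=16); attach at lengths (8, 8); label the merged cluster JZ
  updated: d(CX,JZ)=30, d(DG,JZ)=163/4, d(E,JZ)=95/2, d(JZ,W)=41/2
iteration 4: select JZ,W (d=41/2); attach at lengths (9/4, 41/4); label the merged cluster JWZ
  updated: d(CX,JWZ)=35, d(DG,JWZ)=227/6, d(E,JWZ)=149/3
iteration 5: select DG,E (d=26); attach at lengths (23/2, 13); label the merged cluster DEG
  updated: d(CX,DEG)=125/3, d(DEG,JWZ)=376/9
iteration 6: select CX,JWZ (d=35); attach at lengths (10, 29/4); label the merged cluster CJWXZ
  updated: d(CJWXZ,DEG)=626/15
iteration 7: select CJWXZ,DEG (d=626/15); attach at lengths (101/30, 118/15); label the merged cluster CDEGJWXZ
final tree: (((C:15/2,X:15/2):10,((J:8,Z:8):9/4,W:41/4):29/4):101/30,((D:3/2,G:3/2):23/2,E:13):118/15)
total length: 5969/60

(((C:15/2,X:15/2):10,((J:8,Z:8):9/4,W:41/4):29/4):101/30,((D:3/2,G:3/2):23/2,E:13):118/15)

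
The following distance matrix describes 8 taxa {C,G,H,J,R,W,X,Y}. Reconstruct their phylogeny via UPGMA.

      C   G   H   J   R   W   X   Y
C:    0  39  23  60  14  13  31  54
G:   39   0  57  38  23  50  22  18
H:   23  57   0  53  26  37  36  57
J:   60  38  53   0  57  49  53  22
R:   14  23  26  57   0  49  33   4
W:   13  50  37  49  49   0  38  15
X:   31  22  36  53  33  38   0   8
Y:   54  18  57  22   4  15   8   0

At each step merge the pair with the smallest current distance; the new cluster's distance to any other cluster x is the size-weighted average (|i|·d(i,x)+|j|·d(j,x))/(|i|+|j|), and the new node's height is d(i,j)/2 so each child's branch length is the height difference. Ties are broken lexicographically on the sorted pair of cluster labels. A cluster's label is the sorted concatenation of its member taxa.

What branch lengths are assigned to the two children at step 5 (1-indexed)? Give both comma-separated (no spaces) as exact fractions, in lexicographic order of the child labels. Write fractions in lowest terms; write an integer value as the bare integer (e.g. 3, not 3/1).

17/2,15

step 1: merge (R,Y) at d=4; branch lengths R→2, Y→2; new cluster RY
  updated: d(C,RY)=34, d(G,RY)=41/2, d(H,RY)=83/2, d(J,RY)=79/2, d(RY,W)=32, d(RY,X)=41/2
step 2: merge (C,W) at d=13; branch lengths C→13/2, W→13/2; new cluster CW
  updated: d(CW,G)=89/2, d(CW,H)=30, d(CW,J)=109/2, d(CW,RY)=33, d(CW,X)=69/2
step 3: merge (G,RY) at d=41/2; branch lengths G→41/4, RY→33/4; new cluster GRY
  updated: d(CW,GRY)=221/6, d(GRY,H)=140/3, d(GRY,J)=39, d(GRY,X)=21
step 4: merge (GRY,X) at d=21; branch lengths GRY→1/4, X→21/2; new cluster GRXY
  updated: d(CW,GRXY)=145/4, d(GRXY,H)=44, d(GRXY,J)=85/2
step 5: merge (CW,H) at d=30; branch lengths CW→17/2, H→15; new cluster CHW
  updated: d(CHW,GRXY)=233/6, d(CHW,J)=54
step 6: merge (CHW,GRXY) at d=233/6; branch lengths CHW→53/12, GRXY→107/12; new cluster CGHRWXY
  updated: d(CGHRWXY,J)=332/7
step 7: merge (CGHRWXY,J) at d=332/7; branch lengths CGHRWXY→361/84, J→166/7; new cluster CGHJRWXY
final tree: ((((C:13/2,W:13/2):17/2,H:15):53/12,((G:41/4,(R:2,Y:2):33/4):1/4,X:21/2):107/12):361/84,J:166/7)
total length: 2333/21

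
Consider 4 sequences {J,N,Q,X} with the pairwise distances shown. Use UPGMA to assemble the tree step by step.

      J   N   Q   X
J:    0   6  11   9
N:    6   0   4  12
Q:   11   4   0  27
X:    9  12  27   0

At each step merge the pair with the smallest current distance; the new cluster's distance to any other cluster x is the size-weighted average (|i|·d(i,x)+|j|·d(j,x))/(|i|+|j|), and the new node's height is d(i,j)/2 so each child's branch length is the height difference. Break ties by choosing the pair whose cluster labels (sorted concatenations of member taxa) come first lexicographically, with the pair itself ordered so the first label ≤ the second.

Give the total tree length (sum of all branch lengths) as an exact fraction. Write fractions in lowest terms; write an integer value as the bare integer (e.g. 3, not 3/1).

89/4

iteration 1: select N,Q (d=4); attach at lengths (2, 2); label the merged cluster NQ
  updated: d(J,NQ)=17/2, d(NQ,X)=39/2
iteration 2: select J,NQ (d=17/2); attach at lengths (17/4, 9/4); label the merged cluster JNQ
  updated: d(JNQ,X)=16
iteration 3: select JNQ,X (d=16); attach at lengths (15/4, 8); label the merged cluster JNQX
final tree: ((J:17/4,(N:2,Q:2):9/4):15/4,X:8)
total length: 89/4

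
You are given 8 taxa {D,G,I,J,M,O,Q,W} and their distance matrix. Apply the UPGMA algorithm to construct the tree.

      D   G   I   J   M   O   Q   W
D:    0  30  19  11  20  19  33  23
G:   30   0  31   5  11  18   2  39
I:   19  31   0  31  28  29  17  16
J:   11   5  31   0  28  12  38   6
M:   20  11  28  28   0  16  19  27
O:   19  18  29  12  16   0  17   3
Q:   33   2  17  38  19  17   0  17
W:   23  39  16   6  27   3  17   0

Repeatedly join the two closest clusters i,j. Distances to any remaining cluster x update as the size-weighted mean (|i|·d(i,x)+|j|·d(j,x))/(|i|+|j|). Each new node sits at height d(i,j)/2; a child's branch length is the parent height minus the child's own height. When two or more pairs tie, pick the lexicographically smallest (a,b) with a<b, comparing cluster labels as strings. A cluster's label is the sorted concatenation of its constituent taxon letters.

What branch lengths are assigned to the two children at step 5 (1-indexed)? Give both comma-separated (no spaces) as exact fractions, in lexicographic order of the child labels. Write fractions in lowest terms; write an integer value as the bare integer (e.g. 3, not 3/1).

step 1: merge (G,Q) at d=2; branch lengths G→1, Q→1; new cluster GQ
  updated: d(D,GQ)=63/2, d(GQ,I)=24, d(GQ,J)=43/2, d(GQ,M)=15, d(GQ,O)=35/2, d(GQ,W)=28
step 2: merge (O,W) at d=3; branch lengths O→3/2, W→3/2; new cluster OW
  updated: d(D,OW)=21, d(GQ,OW)=91/4, d(I,OW)=45/2, d(J,OW)=9, d(M,OW)=43/2
step 3: merge (J,OW) at d=9; branch lengths J→9/2, OW→3; new cluster JOW
  updated: d(D,JOW)=53/3, d(GQ,JOW)=67/3, d(I,JOW)=76/3, d(JOW,M)=71/3
step 4: merge (GQ,M) at d=15; branch lengths GQ→13/2, M→15/2; new cluster GMQ
  updated: d(D,GMQ)=83/3, d(GMQ,I)=76/3, d(GMQ,JOW)=205/9
step 5: merge (D,JOW) at d=53/3; branch lengths D→53/6, JOW→13/3; new cluster DJOW
  updated: d(DJOW,GMQ)=24, d(DJOW,I)=95/4
step 6: merge (DJOW,I) at d=95/4; branch lengths DJOW→73/24, I→95/8; new cluster DIJOW
  updated: d(DIJOW,GMQ)=364/15
step 7: merge (DIJOW,GMQ) at d=364/15; branch lengths DIJOW→31/120, GMQ→139/30; new cluster DGIJMOQW
final tree: (((D:53/6,(J:9/2,(O:3/2,W:3/2):3):13/3):73/24,I:95/8):31/120,((G:1,Q:1):13/2,M:15/2):139/30)
total length: 2379/40

53/6,13/3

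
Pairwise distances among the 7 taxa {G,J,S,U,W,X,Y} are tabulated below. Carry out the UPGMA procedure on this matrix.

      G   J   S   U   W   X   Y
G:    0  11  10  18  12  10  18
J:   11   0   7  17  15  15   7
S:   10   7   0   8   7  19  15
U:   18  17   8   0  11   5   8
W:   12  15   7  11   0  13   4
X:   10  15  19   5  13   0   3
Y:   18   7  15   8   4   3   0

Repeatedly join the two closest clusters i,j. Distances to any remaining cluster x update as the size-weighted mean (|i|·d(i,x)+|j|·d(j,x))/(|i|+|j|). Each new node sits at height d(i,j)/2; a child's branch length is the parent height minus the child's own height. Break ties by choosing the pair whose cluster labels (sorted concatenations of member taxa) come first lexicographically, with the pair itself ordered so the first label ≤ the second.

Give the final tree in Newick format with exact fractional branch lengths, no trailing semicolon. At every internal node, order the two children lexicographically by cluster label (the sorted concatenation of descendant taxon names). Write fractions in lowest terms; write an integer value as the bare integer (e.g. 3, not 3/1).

step 1: merge (X,Y) at d=3; branch lengths X→3/2, Y→3/2; new cluster XY
  updated: d(G,XY)=14, d(J,XY)=11, d(S,XY)=17, d(U,XY)=13/2, d(W,XY)=17/2
step 2: merge (U,XY) at d=13/2; branch lengths U→13/4, XY→7/4; new cluster UXY
  updated: d(G,UXY)=46/3, d(J,UXY)=13, d(S,UXY)=14, d(UXY,W)=28/3
step 3: merge (J,S) at d=7; branch lengths J→7/2, S→7/2; new cluster JS
  updated: d(G,JS)=21/2, d(JS,UXY)=27/2, d(JS,W)=11
step 4: merge (UXY,W) at d=28/3; branch lengths UXY→17/12, W→14/3; new cluster UWXY
  updated: d(G,UWXY)=29/2, d(JS,UWXY)=103/8
step 5: merge (G,JS) at d=21/2; branch lengths G→21/4, JS→7/4; new cluster GJS
  updated: d(GJS,UWXY)=161/12
step 6: merge (GJS,UWXY) at d=161/12; branch lengths GJS→35/24, UWXY→49/24; new cluster GJSUWXY
final tree: ((G:21/4,(J:7/2,S:7/2):7/4):35/24,((U:13/4,(X:3/2,Y:3/2):7/4):17/12,W:14/3):49/24)
total length: 379/12

((G:21/4,(J:7/2,S:7/2):7/4):35/24,((U:13/4,(X:3/2,Y:3/2):7/4):17/12,W:14/3):49/24)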